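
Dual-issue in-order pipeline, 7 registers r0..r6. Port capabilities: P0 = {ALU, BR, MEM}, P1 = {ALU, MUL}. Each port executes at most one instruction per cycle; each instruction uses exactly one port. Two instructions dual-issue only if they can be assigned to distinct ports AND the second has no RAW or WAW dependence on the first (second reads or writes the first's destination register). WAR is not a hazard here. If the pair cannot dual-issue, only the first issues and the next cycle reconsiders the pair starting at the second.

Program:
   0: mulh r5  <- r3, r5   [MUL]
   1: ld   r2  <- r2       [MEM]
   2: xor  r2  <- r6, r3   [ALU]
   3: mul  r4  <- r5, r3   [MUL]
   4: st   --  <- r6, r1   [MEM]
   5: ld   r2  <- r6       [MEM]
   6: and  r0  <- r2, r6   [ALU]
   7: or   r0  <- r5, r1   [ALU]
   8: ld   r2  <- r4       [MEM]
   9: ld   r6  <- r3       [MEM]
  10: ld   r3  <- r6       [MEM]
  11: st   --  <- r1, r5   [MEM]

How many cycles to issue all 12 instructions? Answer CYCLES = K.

CYCLES = 9

  cy0 -> i0+i1 (mulh.MUL;ld.MEM) 2-wide
  cy1 -> i2+i3 (xor.ALU;mul.MUL) 2-wide
  cy2 -> i4 (st.MEM) no-port MEM/MEM
  cy3 -> i5 (ld.MEM) RAW r2
  cy4 -> i6 (and.ALU) WAW r0
  cy5 -> i7+i8 (or.ALU;ld.MEM) 2-wide
  cy6 -> i9 (ld.MEM) no-port MEM/MEM
  cy7 -> i10 (ld.MEM) no-port MEM/MEM
  cy8 -> i11 (st.MEM) tail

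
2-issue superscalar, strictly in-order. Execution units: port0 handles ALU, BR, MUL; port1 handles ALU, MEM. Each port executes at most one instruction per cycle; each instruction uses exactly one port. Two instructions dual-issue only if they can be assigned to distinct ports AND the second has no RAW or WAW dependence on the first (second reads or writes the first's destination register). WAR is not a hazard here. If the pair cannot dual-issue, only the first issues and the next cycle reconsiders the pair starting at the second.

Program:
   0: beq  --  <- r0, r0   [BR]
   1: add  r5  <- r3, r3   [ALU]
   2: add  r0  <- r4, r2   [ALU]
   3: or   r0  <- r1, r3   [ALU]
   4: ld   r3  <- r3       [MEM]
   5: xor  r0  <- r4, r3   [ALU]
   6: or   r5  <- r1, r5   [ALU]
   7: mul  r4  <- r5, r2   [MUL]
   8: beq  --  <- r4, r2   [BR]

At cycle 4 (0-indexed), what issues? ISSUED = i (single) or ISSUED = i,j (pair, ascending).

ISSUED = 7

  cy0 -> i0,i1 (beq.BR/add.ALU) 2-wide
  cy1 -> i2 (add.ALU) WAW r0
  cy2 -> i3,i4 (or.ALU/ld.MEM) 2-wide
  cy3 -> i5,i6 (xor.ALU/or.ALU) 2-wide
  cy4 -> i7 (mul.MUL) no-port MUL/BR
  cy5 -> i8 (beq.BR) tail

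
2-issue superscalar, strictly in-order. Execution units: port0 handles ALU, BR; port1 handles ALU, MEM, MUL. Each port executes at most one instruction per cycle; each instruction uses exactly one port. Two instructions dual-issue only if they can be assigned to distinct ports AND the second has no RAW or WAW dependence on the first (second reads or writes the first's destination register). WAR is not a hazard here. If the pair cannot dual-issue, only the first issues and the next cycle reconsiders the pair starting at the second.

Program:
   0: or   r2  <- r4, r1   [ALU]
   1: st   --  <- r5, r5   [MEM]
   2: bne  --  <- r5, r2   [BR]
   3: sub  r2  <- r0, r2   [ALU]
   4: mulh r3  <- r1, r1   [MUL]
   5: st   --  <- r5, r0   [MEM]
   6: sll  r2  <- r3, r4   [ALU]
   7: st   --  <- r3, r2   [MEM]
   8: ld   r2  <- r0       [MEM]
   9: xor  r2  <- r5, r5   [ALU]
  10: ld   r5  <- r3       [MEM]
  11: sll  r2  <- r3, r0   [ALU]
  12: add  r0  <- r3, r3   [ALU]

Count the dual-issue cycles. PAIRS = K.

PAIRS = 5

  cy0 -> i0&i1 (or.ALU st.MEM) pair
  cy1 -> i2&i3 (bne.BR sub.ALU) pair
  cy2 -> i4 (mulh.MUL) no-port MUL/MEM
  cy3 -> i5&i6 (st.MEM sll.ALU) pair
  cy4 -> i7 (st.MEM) no-port MEM/MEM
  cy5 -> i8 (ld.MEM) WAW r2
  cy6 -> i9&i10 (xor.ALU ld.MEM) pair
  cy7 -> i11&i12 (sll.ALU add.ALU) pair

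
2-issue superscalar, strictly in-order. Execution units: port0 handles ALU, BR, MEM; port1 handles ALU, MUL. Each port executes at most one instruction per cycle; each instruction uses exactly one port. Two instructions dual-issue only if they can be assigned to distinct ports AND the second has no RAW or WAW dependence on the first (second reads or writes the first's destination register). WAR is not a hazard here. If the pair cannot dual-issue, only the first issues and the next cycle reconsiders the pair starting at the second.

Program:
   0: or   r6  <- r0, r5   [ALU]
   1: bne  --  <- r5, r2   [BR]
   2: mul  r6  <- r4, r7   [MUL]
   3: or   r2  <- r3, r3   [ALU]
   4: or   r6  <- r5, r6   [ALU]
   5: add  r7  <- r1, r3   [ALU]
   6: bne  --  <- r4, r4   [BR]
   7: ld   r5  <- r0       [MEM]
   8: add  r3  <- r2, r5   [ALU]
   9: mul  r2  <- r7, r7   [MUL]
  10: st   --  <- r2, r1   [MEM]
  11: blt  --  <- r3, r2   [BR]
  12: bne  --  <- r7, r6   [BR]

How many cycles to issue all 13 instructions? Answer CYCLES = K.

#0 head=0: or.ALU;bne.BR i0/i1 2-wide
#1 head=2: mul.MUL;or.ALU i2/i3 2-wide
#2 head=4: or.ALU;add.ALU i4/i5 2-wide
#3 head=6: bne.BR i6 no-port BR/MEM
#4 head=7: ld.MEM i7 RAW r5
#5 head=8: add.ALU;mul.MUL i8/i9 2-wide
#6 head=10: st.MEM i10 no-port MEM/BR
#7 head=11: blt.BR i11 no-port BR/BR
#8 head=12: bne.BR i12 tail

CYCLES = 9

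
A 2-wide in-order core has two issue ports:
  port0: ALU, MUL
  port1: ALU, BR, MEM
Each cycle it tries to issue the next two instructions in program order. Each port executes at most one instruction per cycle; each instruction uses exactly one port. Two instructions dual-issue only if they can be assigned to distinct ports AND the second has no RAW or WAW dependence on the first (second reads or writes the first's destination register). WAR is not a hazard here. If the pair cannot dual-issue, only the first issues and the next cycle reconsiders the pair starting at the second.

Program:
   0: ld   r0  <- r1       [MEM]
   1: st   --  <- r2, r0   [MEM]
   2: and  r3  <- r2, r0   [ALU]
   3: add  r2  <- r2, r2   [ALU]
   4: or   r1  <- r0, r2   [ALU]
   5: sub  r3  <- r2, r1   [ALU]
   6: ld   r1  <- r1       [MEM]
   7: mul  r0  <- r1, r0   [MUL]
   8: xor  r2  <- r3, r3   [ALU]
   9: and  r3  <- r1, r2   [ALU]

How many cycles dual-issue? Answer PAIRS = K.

0. ld.MEM @i0  | no-port MEM/MEM
1. st.MEM;and.ALU @i1,i2  | 2-wide
2. add.ALU @i3  | RAW r2
3. or.ALU @i4  | RAW r1
4. sub.ALU;ld.MEM @i5,i6  | 2-wide
5. mul.MUL;xor.ALU @i7,i8  | 2-wide
6. and.ALU @i9  | tail

PAIRS = 3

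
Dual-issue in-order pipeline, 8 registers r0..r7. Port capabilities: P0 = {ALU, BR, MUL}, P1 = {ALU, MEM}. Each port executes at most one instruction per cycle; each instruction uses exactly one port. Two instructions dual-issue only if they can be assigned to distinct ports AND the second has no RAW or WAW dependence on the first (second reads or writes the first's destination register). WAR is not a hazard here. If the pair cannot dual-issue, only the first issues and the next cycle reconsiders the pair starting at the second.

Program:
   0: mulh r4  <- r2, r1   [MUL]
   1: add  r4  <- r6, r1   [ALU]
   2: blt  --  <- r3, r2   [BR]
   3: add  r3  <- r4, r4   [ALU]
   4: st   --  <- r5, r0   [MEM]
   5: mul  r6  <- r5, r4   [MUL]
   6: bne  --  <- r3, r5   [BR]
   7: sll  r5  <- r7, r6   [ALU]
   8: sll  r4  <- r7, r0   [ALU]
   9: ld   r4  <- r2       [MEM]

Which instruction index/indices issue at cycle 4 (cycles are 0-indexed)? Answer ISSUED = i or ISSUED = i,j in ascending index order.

c0: i0 mulh.MUL  WAW r4
c1: i1+i2 add.ALU blt.BR  dual
c2: i3+i4 add.ALU st.MEM  dual
c3: i5 mul.MUL  no-port MUL/BR
c4: i6+i7 bne.BR sll.ALU  dual
c5: i8 sll.ALU  WAW r4
c6: i9 ld.MEM  tail

ISSUED = 6,7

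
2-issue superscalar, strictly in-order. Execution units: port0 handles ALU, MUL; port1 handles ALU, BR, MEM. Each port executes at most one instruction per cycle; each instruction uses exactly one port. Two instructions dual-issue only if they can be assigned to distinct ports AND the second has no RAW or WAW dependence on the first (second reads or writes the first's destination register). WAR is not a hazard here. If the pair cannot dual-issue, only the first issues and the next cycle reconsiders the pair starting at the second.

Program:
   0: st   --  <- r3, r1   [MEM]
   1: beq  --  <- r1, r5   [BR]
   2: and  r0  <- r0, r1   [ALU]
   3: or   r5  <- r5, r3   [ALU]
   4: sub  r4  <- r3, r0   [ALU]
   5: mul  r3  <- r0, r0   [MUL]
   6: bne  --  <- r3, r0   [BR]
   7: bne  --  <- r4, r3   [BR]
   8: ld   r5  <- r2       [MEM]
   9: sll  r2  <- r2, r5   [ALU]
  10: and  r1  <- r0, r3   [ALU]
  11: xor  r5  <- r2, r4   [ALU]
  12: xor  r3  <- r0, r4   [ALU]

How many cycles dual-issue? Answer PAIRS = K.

[0] i0  st  -- no-port MEM/BR
[1] i1&i2  beq+and  -- pair
[2] i3&i4  or+sub  -- pair
[3] i5  mul  -- RAW r3
[4] i6  bne  -- no-port BR/BR
[5] i7  bne  -- no-port BR/MEM
[6] i8  ld  -- RAW r5
[7] i9&i10  sll+and  -- pair
[8] i11&i12  xor+xor  -- pair

PAIRS = 4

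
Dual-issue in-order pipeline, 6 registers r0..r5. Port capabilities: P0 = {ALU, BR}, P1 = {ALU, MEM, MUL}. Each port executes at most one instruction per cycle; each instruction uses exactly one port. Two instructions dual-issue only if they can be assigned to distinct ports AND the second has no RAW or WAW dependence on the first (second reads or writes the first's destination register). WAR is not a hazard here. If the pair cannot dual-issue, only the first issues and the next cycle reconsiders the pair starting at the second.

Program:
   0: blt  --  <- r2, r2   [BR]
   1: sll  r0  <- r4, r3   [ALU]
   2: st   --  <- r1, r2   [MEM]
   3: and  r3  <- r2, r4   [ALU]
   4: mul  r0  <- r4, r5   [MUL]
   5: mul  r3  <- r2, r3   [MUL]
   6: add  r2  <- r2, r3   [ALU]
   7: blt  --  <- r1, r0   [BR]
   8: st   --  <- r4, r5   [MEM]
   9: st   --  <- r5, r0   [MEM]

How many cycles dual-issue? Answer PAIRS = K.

#0 head=0: blt/sll i0,i1 2-wide
#1 head=2: st/and i2,i3 2-wide
#2 head=4: mul i4 no-port MUL/MUL
#3 head=5: mul i5 RAW r3
#4 head=6: add/blt i6,i7 2-wide
#5 head=8: st i8 no-port MEM/MEM
#6 head=9: st i9 tail

PAIRS = 3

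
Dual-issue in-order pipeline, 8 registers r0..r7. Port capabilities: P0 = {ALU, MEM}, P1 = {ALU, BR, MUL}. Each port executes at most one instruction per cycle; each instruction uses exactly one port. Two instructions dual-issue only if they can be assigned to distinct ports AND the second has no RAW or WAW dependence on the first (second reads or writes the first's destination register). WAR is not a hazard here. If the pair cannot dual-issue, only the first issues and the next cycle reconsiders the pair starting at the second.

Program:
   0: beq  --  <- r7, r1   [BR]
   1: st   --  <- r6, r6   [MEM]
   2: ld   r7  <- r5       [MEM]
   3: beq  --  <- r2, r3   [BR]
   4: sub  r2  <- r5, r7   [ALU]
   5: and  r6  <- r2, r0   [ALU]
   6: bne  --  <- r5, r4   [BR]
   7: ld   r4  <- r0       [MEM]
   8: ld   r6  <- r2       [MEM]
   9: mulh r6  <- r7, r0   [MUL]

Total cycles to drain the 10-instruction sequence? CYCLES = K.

CYCLES = 7

[0] i0/i1  beq.BR/st.MEM  -- dual
[1] i2/i3  ld.MEM/beq.BR  -- dual
[2] i4  sub.ALU  -- RAW r2
[3] i5/i6  and.ALU/bne.BR  -- dual
[4] i7  ld.MEM  -- no-port MEM/MEM
[5] i8  ld.MEM  -- WAW r6
[6] i9  mulh.MUL  -- tail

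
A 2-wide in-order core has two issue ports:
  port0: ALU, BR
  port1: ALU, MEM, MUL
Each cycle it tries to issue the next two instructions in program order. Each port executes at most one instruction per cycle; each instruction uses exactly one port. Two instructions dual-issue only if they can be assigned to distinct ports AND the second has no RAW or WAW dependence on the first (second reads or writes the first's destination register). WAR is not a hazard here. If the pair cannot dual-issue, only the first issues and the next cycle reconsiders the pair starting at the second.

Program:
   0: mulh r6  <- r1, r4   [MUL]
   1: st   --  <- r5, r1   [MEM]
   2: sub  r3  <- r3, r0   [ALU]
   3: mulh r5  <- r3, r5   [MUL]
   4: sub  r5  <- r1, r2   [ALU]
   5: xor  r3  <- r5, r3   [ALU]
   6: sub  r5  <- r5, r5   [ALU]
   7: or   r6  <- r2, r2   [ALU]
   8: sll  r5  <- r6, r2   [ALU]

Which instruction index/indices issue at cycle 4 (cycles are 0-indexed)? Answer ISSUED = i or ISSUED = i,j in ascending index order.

  cy0 -> i0 (mulh.MUL) no-port MUL/MEM
  cy1 -> i1&i2 (st.MEM sub.ALU) dual
  cy2 -> i3 (mulh.MUL) WAW r5
  cy3 -> i4 (sub.ALU) RAW r5
  cy4 -> i5&i6 (xor.ALU sub.ALU) dual
  cy5 -> i7 (or.ALU) RAW r6
  cy6 -> i8 (sll.ALU) tail

ISSUED = 5,6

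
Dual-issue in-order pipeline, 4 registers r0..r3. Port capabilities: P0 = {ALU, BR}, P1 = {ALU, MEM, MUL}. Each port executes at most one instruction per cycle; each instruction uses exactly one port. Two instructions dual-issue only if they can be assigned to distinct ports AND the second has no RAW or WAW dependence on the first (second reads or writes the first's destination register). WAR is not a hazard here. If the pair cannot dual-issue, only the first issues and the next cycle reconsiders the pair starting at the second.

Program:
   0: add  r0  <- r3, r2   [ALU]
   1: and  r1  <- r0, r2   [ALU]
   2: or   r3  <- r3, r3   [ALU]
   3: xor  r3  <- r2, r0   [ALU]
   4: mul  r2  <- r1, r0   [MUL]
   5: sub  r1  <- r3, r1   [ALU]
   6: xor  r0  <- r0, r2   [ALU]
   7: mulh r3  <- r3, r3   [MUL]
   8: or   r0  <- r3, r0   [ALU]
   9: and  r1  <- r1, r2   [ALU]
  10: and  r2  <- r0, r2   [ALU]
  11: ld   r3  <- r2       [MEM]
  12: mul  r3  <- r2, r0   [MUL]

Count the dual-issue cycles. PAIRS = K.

0. add.ALU @i0  | RAW r0
1. and.ALU/or.ALU @i1/i2  | 2-wide
2. xor.ALU/mul.MUL @i3/i4  | 2-wide
3. sub.ALU/xor.ALU @i5/i6  | 2-wide
4. mulh.MUL @i7  | RAW r3
5. or.ALU/and.ALU @i8/i9  | 2-wide
6. and.ALU @i10  | RAW r2
7. ld.MEM @i11  | no-port MEM/MUL
8. mul.MUL @i12  | tail

PAIRS = 4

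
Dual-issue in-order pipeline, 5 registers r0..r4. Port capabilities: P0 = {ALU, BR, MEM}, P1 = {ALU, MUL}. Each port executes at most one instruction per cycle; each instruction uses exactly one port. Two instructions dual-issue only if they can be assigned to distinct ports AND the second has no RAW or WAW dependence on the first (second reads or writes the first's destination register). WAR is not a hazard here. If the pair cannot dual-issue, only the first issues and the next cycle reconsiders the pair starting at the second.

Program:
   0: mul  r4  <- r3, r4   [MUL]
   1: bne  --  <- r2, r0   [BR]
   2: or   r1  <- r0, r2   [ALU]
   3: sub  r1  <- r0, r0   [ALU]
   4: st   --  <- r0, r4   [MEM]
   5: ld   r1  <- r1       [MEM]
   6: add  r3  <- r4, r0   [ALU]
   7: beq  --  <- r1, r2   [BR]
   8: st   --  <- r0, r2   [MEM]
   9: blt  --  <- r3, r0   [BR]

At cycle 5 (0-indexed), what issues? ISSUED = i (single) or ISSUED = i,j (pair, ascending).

#0 head=0: mul.MUL/bne.BR i0+i1 pair
#1 head=2: or.ALU i2 WAW r1
#2 head=3: sub.ALU/st.MEM i3+i4 pair
#3 head=5: ld.MEM/add.ALU i5+i6 pair
#4 head=7: beq.BR i7 no-port BR/MEM
#5 head=8: st.MEM i8 no-port MEM/BR
#6 head=9: blt.BR i9 tail

ISSUED = 8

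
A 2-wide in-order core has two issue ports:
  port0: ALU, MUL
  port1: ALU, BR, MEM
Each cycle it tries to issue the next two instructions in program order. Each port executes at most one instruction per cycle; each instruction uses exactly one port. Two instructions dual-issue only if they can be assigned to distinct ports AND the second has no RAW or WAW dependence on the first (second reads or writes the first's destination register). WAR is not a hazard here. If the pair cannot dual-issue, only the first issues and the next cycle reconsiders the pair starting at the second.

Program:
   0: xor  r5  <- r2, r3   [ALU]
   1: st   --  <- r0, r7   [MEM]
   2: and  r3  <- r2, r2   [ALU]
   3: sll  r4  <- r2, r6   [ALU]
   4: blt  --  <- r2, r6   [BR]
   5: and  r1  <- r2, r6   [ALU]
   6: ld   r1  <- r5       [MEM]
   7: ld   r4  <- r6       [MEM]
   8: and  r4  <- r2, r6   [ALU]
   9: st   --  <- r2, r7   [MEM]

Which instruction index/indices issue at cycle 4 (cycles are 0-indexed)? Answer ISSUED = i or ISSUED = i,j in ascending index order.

ISSUED = 7

c0: i0+i1 xor;st  2-wide
c1: i2+i3 and;sll  2-wide
c2: i4+i5 blt;and  2-wide
c3: i6 ld  no-port MEM/MEM
c4: i7 ld  WAW r4
c5: i8+i9 and;st  2-wide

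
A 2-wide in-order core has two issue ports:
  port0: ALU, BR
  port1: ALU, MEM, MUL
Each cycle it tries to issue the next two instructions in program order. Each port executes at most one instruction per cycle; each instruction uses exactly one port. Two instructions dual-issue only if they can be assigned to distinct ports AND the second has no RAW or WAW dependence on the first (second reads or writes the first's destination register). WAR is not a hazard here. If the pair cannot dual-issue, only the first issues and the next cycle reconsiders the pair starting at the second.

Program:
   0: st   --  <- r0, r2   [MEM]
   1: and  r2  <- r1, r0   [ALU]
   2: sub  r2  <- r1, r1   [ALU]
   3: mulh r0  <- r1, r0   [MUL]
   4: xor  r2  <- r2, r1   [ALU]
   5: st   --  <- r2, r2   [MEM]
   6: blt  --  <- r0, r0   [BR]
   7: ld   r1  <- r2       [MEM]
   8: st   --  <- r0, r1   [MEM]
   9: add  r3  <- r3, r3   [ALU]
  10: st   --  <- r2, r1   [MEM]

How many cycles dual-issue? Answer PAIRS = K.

[0] i0,i1  st.MEM/and.ALU  -- 2-wide
[1] i2,i3  sub.ALU/mulh.MUL  -- 2-wide
[2] i4  xor.ALU  -- RAW r2
[3] i5,i6  st.MEM/blt.BR  -- 2-wide
[4] i7  ld.MEM  -- no-port MEM/MEM
[5] i8,i9  st.MEM/add.ALU  -- 2-wide
[6] i10  st.MEM  -- tail

PAIRS = 4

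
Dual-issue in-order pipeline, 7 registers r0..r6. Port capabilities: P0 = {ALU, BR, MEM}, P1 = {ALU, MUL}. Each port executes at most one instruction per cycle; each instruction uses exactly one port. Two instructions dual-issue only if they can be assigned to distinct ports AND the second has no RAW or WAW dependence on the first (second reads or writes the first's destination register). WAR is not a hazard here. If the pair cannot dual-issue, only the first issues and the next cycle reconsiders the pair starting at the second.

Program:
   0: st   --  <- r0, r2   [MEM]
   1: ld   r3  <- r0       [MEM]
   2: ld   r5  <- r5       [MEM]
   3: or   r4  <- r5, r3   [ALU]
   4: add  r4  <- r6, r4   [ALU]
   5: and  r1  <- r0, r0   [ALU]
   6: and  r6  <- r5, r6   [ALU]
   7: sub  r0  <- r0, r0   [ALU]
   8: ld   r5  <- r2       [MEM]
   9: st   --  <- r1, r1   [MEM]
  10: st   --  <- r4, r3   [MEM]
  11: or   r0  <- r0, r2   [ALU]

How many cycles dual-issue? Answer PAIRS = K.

PAIRS = 3

c0: i0 st.MEM  no-port MEM/MEM
c1: i1 ld.MEM  no-port MEM/MEM
c2: i2 ld.MEM  RAW r5
c3: i3 or.ALU  RAW+WAW r4
c4: i4/i5 add.ALU+and.ALU  pair
c5: i6/i7 and.ALU+sub.ALU  pair
c6: i8 ld.MEM  no-port MEM/MEM
c7: i9 st.MEM  no-port MEM/MEM
c8: i10/i11 st.MEM+or.ALU  pair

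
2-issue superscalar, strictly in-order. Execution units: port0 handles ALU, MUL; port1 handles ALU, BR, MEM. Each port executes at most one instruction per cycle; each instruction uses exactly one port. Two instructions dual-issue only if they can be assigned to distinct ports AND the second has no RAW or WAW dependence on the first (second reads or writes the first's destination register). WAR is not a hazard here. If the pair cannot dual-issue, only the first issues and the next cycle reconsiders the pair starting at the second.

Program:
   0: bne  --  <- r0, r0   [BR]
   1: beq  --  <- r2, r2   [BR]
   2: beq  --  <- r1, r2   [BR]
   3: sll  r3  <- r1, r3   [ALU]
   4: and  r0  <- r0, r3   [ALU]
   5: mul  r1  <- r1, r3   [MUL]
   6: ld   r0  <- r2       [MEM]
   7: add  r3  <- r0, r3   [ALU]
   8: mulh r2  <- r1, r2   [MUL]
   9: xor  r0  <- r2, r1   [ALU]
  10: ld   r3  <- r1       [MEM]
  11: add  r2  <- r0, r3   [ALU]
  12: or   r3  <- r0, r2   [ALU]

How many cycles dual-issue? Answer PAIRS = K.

0. bne.BR @i0  | no-port BR/BR
1. beq.BR @i1  | no-port BR/BR
2. beq.BR;sll.ALU @i2/i3  | 2-wide
3. and.ALU;mul.MUL @i4/i5  | 2-wide
4. ld.MEM @i6  | RAW r0
5. add.ALU;mulh.MUL @i7/i8  | 2-wide
6. xor.ALU;ld.MEM @i9/i10  | 2-wide
7. add.ALU @i11  | RAW r2
8. or.ALU @i12  | tail

PAIRS = 4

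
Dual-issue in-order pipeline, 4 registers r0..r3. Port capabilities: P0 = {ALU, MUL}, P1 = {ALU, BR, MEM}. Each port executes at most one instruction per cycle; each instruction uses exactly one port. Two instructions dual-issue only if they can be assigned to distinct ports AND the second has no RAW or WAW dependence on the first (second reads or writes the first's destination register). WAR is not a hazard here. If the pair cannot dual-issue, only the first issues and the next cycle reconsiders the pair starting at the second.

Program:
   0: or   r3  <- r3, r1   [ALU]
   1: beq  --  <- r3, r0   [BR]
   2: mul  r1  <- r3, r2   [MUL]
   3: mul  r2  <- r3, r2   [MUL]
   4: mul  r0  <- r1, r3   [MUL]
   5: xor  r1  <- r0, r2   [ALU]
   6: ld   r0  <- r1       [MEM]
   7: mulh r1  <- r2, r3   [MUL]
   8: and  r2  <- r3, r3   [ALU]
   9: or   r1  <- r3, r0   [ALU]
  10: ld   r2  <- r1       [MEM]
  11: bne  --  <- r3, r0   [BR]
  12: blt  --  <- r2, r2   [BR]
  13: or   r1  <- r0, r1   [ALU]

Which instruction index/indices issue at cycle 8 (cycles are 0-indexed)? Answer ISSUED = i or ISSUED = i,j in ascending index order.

ISSUED = 11

#0 head=0: or.ALU i0 RAW r3
#1 head=1: beq.BR mul.MUL i1,i2 2-wide
#2 head=3: mul.MUL i3 no-port MUL/MUL
#3 head=4: mul.MUL i4 RAW r0
#4 head=5: xor.ALU i5 RAW r1
#5 head=6: ld.MEM mulh.MUL i6,i7 2-wide
#6 head=8: and.ALU or.ALU i8,i9 2-wide
#7 head=10: ld.MEM i10 no-port MEM/BR
#8 head=11: bne.BR i11 no-port BR/BR
#9 head=12: blt.BR or.ALU i12,i13 2-wide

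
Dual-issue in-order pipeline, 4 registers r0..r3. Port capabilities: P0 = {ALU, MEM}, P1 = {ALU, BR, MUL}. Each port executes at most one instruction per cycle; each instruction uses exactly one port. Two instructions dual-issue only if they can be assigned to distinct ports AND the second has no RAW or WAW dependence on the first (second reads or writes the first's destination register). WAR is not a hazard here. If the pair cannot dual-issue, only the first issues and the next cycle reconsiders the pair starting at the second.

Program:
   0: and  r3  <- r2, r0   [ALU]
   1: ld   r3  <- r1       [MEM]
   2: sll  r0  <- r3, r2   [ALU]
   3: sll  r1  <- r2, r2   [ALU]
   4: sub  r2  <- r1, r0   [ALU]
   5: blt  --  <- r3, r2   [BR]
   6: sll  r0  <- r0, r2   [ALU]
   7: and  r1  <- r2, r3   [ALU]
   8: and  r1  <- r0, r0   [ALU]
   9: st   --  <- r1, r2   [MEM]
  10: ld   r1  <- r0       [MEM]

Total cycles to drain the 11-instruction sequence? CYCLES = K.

t=0 i0:and.ALU ; WAW r3
t=1 i1:ld.MEM ; RAW r3
t=2 i2,i3:sll.ALU;sll.ALU ; pair
t=3 i4:sub.ALU ; RAW r2
t=4 i5,i6:blt.BR;sll.ALU ; pair
t=5 i7:and.ALU ; WAW r1
t=6 i8:and.ALU ; RAW r1
t=7 i9:st.MEM ; no-port MEM/MEM
t=8 i10:ld.MEM ; tail

CYCLES = 9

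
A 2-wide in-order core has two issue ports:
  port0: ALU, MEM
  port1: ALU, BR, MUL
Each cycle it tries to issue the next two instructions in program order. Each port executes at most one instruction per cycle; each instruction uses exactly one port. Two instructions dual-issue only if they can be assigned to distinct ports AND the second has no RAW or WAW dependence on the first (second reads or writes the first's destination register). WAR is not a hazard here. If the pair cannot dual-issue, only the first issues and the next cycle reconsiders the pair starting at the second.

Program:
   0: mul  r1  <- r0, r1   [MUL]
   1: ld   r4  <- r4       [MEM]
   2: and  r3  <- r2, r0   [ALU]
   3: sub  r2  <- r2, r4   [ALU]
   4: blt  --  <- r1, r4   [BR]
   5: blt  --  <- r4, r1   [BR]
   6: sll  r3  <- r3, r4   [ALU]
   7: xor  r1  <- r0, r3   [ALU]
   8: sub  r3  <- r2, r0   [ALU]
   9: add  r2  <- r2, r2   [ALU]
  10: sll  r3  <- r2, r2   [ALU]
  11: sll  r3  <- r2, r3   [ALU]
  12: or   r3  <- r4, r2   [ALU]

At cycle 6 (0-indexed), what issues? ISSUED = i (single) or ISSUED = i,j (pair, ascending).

ISSUED = 10

  cy0 -> i0&i1 (mul;ld) 2-wide
  cy1 -> i2&i3 (and;sub) 2-wide
  cy2 -> i4 (blt) no-port BR/BR
  cy3 -> i5&i6 (blt;sll) 2-wide
  cy4 -> i7&i8 (xor;sub) 2-wide
  cy5 -> i9 (add) RAW r2
  cy6 -> i10 (sll) RAW+WAW r3
  cy7 -> i11 (sll) WAW r3
  cy8 -> i12 (or) tail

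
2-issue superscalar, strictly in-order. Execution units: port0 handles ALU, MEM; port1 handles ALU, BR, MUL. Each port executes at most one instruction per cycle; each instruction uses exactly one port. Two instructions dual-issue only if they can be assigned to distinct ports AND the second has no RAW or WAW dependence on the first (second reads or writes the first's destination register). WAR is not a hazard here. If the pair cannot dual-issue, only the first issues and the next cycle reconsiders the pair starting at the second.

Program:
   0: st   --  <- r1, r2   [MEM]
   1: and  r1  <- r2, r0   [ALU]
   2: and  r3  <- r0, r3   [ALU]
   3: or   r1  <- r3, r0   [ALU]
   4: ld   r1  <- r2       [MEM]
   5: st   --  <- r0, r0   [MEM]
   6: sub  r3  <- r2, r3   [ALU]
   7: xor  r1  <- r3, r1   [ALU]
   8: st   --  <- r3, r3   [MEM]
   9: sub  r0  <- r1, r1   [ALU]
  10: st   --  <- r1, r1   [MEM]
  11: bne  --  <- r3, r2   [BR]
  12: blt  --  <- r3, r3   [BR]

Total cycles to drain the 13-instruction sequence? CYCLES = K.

CYCLES = 9

[0] i0&i1  st.MEM/and.ALU  -- dual
[1] i2  and.ALU  -- RAW r3
[2] i3  or.ALU  -- WAW r1
[3] i4  ld.MEM  -- no-port MEM/MEM
[4] i5&i6  st.MEM/sub.ALU  -- dual
[5] i7&i8  xor.ALU/st.MEM  -- dual
[6] i9&i10  sub.ALU/st.MEM  -- dual
[7] i11  bne.BR  -- no-port BR/BR
[8] i12  blt.BR  -- tail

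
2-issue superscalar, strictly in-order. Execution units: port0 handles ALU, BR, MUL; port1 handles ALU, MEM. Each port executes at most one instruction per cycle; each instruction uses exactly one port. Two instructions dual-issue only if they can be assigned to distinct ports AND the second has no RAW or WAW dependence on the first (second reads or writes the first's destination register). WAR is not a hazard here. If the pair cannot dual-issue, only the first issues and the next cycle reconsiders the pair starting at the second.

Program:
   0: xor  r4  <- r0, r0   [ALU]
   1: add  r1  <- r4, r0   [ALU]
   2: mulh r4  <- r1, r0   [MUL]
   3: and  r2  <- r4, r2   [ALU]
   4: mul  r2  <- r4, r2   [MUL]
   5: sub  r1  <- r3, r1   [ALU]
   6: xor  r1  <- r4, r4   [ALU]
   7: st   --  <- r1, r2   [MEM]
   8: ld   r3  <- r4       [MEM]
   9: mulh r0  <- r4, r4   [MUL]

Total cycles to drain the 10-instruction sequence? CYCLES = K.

CYCLES = 8

  cy0 -> i0 (xor) RAW r4
  cy1 -> i1 (add) RAW r1
  cy2 -> i2 (mulh) RAW r4
  cy3 -> i3 (and) RAW+WAW r2
  cy4 -> i4+i5 (mul/sub) pair
  cy5 -> i6 (xor) RAW r1
  cy6 -> i7 (st) no-port MEM/MEM
  cy7 -> i8+i9 (ld/mulh) pair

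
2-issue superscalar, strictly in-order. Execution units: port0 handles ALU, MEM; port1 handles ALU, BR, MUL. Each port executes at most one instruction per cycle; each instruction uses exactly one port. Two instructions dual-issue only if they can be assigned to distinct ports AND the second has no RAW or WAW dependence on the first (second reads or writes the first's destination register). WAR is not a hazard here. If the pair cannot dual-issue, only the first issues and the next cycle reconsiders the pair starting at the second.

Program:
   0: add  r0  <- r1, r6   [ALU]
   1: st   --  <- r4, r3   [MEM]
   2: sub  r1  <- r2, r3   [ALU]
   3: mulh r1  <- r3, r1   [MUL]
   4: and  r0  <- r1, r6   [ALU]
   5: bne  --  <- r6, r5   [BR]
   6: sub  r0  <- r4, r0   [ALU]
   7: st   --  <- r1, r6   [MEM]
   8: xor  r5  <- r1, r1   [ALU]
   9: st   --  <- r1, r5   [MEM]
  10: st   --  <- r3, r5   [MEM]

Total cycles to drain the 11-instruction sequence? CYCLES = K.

CYCLES = 8

  cy0 -> i0+i1 (add+st) 2-wide
  cy1 -> i2 (sub) RAW+WAW r1
  cy2 -> i3 (mulh) RAW r1
  cy3 -> i4+i5 (and+bne) 2-wide
  cy4 -> i6+i7 (sub+st) 2-wide
  cy5 -> i8 (xor) RAW r5
  cy6 -> i9 (st) no-port MEM/MEM
  cy7 -> i10 (st) tail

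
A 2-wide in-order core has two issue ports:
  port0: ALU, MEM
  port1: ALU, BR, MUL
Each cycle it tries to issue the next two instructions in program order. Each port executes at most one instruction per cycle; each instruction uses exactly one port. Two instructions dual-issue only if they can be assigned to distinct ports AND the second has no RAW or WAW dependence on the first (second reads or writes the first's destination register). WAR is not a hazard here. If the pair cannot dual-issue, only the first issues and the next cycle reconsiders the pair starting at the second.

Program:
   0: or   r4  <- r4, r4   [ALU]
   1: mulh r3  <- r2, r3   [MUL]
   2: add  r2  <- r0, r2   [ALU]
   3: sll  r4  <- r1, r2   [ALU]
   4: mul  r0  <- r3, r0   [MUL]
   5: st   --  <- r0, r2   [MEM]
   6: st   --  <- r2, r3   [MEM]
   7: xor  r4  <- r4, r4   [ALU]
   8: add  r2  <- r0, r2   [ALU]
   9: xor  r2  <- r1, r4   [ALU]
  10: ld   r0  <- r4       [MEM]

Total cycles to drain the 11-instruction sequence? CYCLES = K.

CYCLES = 7

t=0 i0+i1:or.ALU;mulh.MUL ; 2-wide
t=1 i2:add.ALU ; RAW r2
t=2 i3+i4:sll.ALU;mul.MUL ; 2-wide
t=3 i5:st.MEM ; no-port MEM/MEM
t=4 i6+i7:st.MEM;xor.ALU ; 2-wide
t=5 i8:add.ALU ; WAW r2
t=6 i9+i10:xor.ALU;ld.MEM ; 2-wide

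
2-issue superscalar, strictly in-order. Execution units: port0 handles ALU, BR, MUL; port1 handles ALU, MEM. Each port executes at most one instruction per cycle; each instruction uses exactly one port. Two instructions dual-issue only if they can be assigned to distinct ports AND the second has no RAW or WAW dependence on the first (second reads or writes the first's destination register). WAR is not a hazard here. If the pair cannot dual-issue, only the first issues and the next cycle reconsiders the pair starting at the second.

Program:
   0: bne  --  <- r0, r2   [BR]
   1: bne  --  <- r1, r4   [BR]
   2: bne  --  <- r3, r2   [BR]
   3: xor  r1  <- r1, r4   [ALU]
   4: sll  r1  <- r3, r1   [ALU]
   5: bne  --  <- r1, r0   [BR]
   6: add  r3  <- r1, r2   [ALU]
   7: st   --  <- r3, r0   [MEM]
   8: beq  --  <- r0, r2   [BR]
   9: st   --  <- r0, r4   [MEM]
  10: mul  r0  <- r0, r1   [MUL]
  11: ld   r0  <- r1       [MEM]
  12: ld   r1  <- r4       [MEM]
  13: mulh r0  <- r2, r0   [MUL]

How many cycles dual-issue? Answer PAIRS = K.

PAIRS = 5

t=0 i0:bne ; no-port BR/BR
t=1 i1:bne ; no-port BR/BR
t=2 i2&i3:bne+xor ; dual
t=3 i4:sll ; RAW r1
t=4 i5&i6:bne+add ; dual
t=5 i7&i8:st+beq ; dual
t=6 i9&i10:st+mul ; dual
t=7 i11:ld ; no-port MEM/MEM
t=8 i12&i13:ld+mulh ; dual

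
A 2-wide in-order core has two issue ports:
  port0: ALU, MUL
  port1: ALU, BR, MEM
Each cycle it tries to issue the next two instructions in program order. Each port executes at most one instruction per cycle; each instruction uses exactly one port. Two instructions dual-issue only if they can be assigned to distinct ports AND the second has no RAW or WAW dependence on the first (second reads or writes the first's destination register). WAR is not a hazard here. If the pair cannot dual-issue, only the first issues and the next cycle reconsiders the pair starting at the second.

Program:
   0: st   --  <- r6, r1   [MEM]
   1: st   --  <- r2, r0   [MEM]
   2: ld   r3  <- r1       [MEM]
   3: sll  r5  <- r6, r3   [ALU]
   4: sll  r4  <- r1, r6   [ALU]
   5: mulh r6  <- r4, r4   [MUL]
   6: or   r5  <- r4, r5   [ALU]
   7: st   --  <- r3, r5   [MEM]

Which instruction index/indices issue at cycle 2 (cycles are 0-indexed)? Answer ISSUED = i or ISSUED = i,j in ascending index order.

ISSUED = 2

[0] i0  st.MEM  -- no-port MEM/MEM
[1] i1  st.MEM  -- no-port MEM/MEM
[2] i2  ld.MEM  -- RAW r3
[3] i3&i4  sll.ALU sll.ALU  -- dual
[4] i5&i6  mulh.MUL or.ALU  -- dual
[5] i7  st.MEM  -- tail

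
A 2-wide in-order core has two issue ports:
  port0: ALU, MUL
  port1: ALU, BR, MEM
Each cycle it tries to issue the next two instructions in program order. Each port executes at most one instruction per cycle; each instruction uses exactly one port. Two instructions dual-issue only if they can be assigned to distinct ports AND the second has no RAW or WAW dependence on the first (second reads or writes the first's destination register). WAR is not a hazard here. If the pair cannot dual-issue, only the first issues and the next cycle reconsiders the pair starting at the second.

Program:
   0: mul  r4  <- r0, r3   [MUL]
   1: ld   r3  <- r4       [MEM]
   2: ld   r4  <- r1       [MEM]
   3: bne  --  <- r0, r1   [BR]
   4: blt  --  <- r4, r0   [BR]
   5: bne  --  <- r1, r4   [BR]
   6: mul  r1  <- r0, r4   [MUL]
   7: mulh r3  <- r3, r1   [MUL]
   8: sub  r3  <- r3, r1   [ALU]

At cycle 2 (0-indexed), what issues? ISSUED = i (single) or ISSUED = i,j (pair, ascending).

ISSUED = 2

  cy0 -> i0 (mul.MUL) RAW r4
  cy1 -> i1 (ld.MEM) no-port MEM/MEM
  cy2 -> i2 (ld.MEM) no-port MEM/BR
  cy3 -> i3 (bne.BR) no-port BR/BR
  cy4 -> i4 (blt.BR) no-port BR/BR
  cy5 -> i5+i6 (bne.BR+mul.MUL) 2-wide
  cy6 -> i7 (mulh.MUL) RAW+WAW r3
  cy7 -> i8 (sub.ALU) tail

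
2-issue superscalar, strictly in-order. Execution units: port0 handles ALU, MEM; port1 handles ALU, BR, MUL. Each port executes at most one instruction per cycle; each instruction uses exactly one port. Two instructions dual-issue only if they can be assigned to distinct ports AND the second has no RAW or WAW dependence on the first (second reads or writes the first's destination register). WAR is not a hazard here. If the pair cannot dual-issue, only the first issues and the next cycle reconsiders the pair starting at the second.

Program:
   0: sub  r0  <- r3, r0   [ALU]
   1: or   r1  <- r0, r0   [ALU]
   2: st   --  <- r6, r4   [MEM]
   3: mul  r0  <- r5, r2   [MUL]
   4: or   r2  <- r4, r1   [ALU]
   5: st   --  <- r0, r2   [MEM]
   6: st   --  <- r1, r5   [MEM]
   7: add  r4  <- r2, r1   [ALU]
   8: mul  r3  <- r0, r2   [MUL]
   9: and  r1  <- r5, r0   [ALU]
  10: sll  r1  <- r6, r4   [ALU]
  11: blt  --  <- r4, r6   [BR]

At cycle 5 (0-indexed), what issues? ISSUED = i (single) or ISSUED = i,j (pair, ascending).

  cy0 -> i0 (sub) RAW r0
  cy1 -> i1,i2 (or;st) 2-wide
  cy2 -> i3,i4 (mul;or) 2-wide
  cy3 -> i5 (st) no-port MEM/MEM
  cy4 -> i6,i7 (st;add) 2-wide
  cy5 -> i8,i9 (mul;and) 2-wide
  cy6 -> i10,i11 (sll;blt) 2-wide

ISSUED = 8,9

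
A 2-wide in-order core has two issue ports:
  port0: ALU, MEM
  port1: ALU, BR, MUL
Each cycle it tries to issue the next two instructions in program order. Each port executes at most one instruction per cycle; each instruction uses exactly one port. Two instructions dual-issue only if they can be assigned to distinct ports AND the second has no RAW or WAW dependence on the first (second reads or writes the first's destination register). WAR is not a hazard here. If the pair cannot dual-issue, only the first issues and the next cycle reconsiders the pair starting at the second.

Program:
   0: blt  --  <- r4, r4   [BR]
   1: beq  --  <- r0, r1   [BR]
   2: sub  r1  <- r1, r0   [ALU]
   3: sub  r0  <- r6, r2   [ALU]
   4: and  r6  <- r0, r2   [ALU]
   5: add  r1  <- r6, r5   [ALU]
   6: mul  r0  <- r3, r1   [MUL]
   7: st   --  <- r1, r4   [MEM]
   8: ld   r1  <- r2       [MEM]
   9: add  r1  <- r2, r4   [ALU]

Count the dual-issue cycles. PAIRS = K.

PAIRS = 2

  cy0 -> i0 (blt) no-port BR/BR
  cy1 -> i1,i2 (beq/sub) dual
  cy2 -> i3 (sub) RAW r0
  cy3 -> i4 (and) RAW r6
  cy4 -> i5 (add) RAW r1
  cy5 -> i6,i7 (mul/st) dual
  cy6 -> i8 (ld) WAW r1
  cy7 -> i9 (add) tail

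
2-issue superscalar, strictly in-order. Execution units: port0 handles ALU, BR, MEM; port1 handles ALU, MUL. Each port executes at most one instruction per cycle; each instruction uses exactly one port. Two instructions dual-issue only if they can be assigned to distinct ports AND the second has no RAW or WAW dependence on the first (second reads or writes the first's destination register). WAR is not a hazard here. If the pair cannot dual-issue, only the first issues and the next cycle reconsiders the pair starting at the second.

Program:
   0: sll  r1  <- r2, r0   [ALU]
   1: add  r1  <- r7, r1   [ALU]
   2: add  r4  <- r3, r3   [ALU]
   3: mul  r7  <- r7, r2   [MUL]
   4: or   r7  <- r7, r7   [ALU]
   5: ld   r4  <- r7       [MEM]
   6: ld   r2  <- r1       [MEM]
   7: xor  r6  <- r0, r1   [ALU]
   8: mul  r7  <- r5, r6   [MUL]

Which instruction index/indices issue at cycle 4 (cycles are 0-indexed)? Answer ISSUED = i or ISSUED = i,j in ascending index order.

c0: i0 sll.ALU  RAW+WAW r1
c1: i1/i2 add.ALU/add.ALU  2-wide
c2: i3 mul.MUL  RAW+WAW r7
c3: i4 or.ALU  RAW r7
c4: i5 ld.MEM  no-port MEM/MEM
c5: i6/i7 ld.MEM/xor.ALU  2-wide
c6: i8 mul.MUL  tail

ISSUED = 5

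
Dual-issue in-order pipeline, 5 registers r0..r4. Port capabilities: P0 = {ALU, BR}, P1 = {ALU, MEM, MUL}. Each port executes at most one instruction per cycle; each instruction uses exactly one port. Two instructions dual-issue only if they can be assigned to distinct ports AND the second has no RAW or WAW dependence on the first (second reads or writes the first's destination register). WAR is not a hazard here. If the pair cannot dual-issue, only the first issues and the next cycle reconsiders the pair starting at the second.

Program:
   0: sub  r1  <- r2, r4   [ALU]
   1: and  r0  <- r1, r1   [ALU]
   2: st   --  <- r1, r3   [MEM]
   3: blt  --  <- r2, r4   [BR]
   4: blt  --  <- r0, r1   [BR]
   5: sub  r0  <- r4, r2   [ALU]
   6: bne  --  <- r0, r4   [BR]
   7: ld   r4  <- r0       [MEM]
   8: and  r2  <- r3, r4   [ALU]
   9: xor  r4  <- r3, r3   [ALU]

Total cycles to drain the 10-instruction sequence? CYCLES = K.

CYCLES = 6

t=0 i0:sub.ALU ; RAW r1
t=1 i1+i2:and.ALU/st.MEM ; dual
t=2 i3:blt.BR ; no-port BR/BR
t=3 i4+i5:blt.BR/sub.ALU ; dual
t=4 i6+i7:bne.BR/ld.MEM ; dual
t=5 i8+i9:and.ALU/xor.ALU ; dual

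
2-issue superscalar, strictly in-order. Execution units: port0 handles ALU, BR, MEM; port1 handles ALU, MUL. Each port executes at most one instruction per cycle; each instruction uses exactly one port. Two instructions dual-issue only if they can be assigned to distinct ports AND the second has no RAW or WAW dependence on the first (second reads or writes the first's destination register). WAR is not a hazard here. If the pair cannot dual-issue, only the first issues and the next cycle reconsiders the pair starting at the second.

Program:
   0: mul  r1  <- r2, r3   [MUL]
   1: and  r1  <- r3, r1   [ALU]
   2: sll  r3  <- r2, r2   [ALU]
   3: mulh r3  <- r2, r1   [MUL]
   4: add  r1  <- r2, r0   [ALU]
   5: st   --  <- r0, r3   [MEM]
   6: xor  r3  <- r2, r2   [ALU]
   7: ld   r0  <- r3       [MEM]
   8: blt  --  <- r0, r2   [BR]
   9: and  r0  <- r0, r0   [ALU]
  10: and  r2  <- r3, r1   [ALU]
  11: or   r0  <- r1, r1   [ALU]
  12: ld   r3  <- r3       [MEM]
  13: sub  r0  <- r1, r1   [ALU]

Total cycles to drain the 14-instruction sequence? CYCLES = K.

CYCLES = 8

[0] i0  mul.MUL  -- RAW+WAW r1
[1] i1,i2  and.ALU;sll.ALU  -- 2-wide
[2] i3,i4  mulh.MUL;add.ALU  -- 2-wide
[3] i5,i6  st.MEM;xor.ALU  -- 2-wide
[4] i7  ld.MEM  -- no-port MEM/BR
[5] i8,i9  blt.BR;and.ALU  -- 2-wide
[6] i10,i11  and.ALU;or.ALU  -- 2-wide
[7] i12,i13  ld.MEM;sub.ALU  -- 2-wide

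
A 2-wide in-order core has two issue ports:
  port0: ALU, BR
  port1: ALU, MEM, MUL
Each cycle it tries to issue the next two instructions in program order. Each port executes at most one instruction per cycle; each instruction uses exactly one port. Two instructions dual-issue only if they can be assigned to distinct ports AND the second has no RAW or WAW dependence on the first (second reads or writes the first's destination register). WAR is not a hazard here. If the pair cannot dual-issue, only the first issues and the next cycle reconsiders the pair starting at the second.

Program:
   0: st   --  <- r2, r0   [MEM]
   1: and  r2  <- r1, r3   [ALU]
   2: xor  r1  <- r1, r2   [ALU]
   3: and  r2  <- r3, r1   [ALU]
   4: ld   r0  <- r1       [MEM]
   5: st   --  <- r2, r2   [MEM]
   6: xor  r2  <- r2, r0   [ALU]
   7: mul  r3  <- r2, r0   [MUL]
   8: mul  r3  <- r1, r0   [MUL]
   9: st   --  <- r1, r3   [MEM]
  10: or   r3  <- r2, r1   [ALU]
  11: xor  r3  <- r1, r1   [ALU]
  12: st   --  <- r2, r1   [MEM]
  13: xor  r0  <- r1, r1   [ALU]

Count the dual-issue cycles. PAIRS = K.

c0: i0/i1 st.MEM+and.ALU  pair
c1: i2 xor.ALU  RAW r1
c2: i3/i4 and.ALU+ld.MEM  pair
c3: i5/i6 st.MEM+xor.ALU  pair
c4: i7 mul.MUL  no-port MUL/MUL
c5: i8 mul.MUL  no-port MUL/MEM
c6: i9/i10 st.MEM+or.ALU  pair
c7: i11/i12 xor.ALU+st.MEM  pair
c8: i13 xor.ALU  tail

PAIRS = 5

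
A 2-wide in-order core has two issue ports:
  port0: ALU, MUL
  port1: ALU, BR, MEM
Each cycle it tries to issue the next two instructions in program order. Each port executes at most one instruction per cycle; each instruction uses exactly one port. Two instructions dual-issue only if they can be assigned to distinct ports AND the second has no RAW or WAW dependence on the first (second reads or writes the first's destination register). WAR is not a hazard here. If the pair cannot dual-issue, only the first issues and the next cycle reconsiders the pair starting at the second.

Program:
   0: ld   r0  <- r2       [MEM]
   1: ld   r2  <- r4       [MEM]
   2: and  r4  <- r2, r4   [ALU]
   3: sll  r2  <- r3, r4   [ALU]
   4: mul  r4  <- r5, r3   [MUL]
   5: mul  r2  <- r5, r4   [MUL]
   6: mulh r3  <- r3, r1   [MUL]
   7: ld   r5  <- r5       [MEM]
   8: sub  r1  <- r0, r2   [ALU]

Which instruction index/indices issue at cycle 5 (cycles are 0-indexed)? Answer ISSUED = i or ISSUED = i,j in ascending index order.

c0: i0 ld  no-port MEM/MEM
c1: i1 ld  RAW r2
c2: i2 and  RAW r4
c3: i3&i4 sll/mul  dual
c4: i5 mul  no-port MUL/MUL
c5: i6&i7 mulh/ld  dual
c6: i8 sub  tail

ISSUED = 6,7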